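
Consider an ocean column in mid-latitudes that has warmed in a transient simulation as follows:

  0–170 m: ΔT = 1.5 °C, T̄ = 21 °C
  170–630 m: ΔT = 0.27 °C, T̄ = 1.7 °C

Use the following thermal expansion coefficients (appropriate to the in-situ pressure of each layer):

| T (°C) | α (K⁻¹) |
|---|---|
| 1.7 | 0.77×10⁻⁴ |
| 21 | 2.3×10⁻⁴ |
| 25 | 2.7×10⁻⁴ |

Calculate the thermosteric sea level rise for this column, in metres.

Layer 1 at 21 °C → α = 2.3×10⁻⁴ K⁻¹
Layer 2 at 1.7 °C → α = 0.77×10⁻⁴ K⁻¹
Layer 1: 1.5 × 170 × 2.3×10⁻⁴ = 0.05865 m
Layer 2: 0.77×10⁻⁴ × 0.27 × 460 = 0.0095634 m
Δh = 0.05865 + 0.0095634 = 0.0682134 m

Δh = 0.0682 m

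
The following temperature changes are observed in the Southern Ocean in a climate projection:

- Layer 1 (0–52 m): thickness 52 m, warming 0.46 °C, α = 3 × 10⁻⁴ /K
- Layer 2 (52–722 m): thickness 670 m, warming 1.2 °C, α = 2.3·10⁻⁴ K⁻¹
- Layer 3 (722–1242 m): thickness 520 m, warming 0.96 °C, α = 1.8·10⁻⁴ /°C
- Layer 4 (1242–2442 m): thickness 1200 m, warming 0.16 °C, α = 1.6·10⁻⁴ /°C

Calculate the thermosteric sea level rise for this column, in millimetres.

0.46 × 3×10⁻⁴ × 52 = 0.007176 m
52–722 m: 670 × 1.2 × 2.3×10⁻⁴ = 0.18492 m
Layer 3: 0.96 × 520 × 1.8×10⁻⁴ = 0.089856 m
Layer 4: 1.6×10⁻⁴ × 1200 × 0.16 = 0.03072 m
Δh = 0.007176 + 0.18492 + 0.089856 + 0.03072 = 0.312672 m ≈ 313 mm

Δh ≈ 313 mm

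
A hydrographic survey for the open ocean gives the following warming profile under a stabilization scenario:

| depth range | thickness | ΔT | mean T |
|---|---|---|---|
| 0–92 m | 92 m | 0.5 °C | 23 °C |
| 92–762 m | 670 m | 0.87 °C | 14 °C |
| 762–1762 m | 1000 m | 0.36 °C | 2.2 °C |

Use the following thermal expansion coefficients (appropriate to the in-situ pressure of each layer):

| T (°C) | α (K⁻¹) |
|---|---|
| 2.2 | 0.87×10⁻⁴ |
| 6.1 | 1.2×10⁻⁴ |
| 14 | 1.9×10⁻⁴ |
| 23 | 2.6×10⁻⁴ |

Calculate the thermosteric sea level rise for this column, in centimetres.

Layer 1 at 23 °C → α = 2.6×10⁻⁴ K⁻¹
Layer 2 at 14 °C → α = 1.9×10⁻⁴ K⁻¹
Layer 3 at 2.2 °C → α = 0.87×10⁻⁴ K⁻¹
Layer 1: 2.6×10⁻⁴ × 0.5 × 92 = 0.01196 m
0.87 × 1.9×10⁻⁴ × 670 = 0.110751 m
Layer 3: 1000 × 0.36 × 0.87×10⁻⁴ = 0.03132 m
Δh = 0.01196 + 0.110751 + 0.03132 = 0.154031 m

15.4 cm of thermosteric rise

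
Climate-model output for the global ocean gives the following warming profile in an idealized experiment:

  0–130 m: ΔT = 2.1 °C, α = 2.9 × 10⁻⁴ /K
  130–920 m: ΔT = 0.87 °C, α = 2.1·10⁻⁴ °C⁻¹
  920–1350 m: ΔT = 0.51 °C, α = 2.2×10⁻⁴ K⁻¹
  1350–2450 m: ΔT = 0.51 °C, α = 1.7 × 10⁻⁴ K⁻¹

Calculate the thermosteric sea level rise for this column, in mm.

Layer 1: 130 × 2.9×10⁻⁴ × 2.1 = 0.07917 m
Layer 2: 790 × 2.1×10⁻⁴ × 0.87 = 0.144333 m
Layer 3: 430 × 2.2×10⁻⁴ × 0.51 = 0.048246 m
Layer 4: 1.7×10⁻⁴ × 0.51 × 1100 = 0.09537 m
Δh = 0.07917 + 0.144333 + 0.048246 + 0.09537 = 0.367119 m ≈ 370 mm

370 mm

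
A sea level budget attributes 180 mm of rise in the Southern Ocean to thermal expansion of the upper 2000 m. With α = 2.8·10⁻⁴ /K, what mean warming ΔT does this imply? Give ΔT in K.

ΔT ≈ 0.321 K

ΔT = Δh/(αH) = 0.18 / (2.8×10⁻⁴ × 2000) ≈ 0.3214 K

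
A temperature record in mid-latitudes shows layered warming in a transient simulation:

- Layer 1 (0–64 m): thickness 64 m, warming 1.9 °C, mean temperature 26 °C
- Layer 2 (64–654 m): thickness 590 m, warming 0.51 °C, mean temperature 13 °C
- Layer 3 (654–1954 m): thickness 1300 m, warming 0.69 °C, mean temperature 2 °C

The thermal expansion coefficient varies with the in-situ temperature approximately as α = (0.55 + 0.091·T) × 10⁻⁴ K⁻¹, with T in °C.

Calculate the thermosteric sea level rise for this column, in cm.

15 cm of thermosteric rise

Layer 1: α = (0.55 + 0.091×26)×10⁻⁴ = 2.916×10⁻⁴ K⁻¹
Layer 2: α = (0.55 + 0.091×13)×10⁻⁴ = 1.733×10⁻⁴ K⁻¹
Layer 3: α = (0.55 + 0.091×2)×10⁻⁴ = 0.732×10⁻⁴ K⁻¹
Layer 1: 1.9 × 2.916×10⁻⁴ × 64 = 0.03545856 m
590 × 0.51 × 1.733×10⁻⁴ = 0.05214597 m
1300 × 0.69 × 0.732×10⁻⁴ = 0.0656604 m
Δh = 0.03545856 + 0.05214597 + 0.0656604 = 0.15326493 m ≈ 15 cm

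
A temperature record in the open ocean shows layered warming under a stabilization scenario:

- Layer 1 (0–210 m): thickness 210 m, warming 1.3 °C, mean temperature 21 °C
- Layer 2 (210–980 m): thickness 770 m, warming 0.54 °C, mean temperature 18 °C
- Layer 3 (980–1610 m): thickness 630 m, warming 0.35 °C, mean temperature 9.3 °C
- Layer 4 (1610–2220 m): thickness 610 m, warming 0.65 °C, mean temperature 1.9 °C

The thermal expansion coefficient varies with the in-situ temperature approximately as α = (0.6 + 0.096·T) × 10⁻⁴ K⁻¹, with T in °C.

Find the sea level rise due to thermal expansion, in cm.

23.2 cm of thermosteric rise

Layer 1: α = (0.6 + 0.096×21)×10⁻⁴ = 2.616×10⁻⁴ K⁻¹
Layer 2: α = (0.6 + 0.096×18)×10⁻⁴ = 2.328×10⁻⁴ K⁻¹
Layer 3: α = (0.6 + 0.096×9.3)×10⁻⁴ = 1.4928×10⁻⁴ K⁻¹
Layer 4: α = (0.6 + 0.096×1.9)×10⁻⁴ = 0.7824×10⁻⁴ K⁻¹
Layer 1: 2.616×10⁻⁴ × 1.3 × 210 = 0.0714168 m
210–980 m: 0.54 × 770 × 2.328×10⁻⁴ = 0.09679824 m
1.4928×10⁻⁴ × 0.35 × 630 = 0.03291624 m
1610–2220 m: 0.65 × 0.7824×10⁻⁴ × 610 = 0.03102216 m
Δh = 0.0714168 + 0.09679824 + 0.03291624 + 0.03102216 = 0.23215344 m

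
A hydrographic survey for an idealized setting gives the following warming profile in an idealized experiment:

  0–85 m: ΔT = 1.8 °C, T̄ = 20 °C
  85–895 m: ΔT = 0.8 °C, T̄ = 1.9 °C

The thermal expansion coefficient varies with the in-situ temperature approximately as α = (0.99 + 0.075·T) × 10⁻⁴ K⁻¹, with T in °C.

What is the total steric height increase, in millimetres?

Layer 1: α = (0.99 + 0.075×20)×10⁻⁴ = 2.49×10⁻⁴ K⁻¹
Layer 2: α = (0.99 + 0.075×1.9)×10⁻⁴ = 1.1325×10⁻⁴ K⁻¹
0–85 m: 1.8 × 85 × 2.49×10⁻⁴ = 0.038097 m
85–895 m: 810 × 0.8 × 1.1325×10⁻⁴ = 0.073386 m
Δh = 0.038097 + 0.073386 = 0.111483 m ≈ 111 mm

Δh ≈ 111 mm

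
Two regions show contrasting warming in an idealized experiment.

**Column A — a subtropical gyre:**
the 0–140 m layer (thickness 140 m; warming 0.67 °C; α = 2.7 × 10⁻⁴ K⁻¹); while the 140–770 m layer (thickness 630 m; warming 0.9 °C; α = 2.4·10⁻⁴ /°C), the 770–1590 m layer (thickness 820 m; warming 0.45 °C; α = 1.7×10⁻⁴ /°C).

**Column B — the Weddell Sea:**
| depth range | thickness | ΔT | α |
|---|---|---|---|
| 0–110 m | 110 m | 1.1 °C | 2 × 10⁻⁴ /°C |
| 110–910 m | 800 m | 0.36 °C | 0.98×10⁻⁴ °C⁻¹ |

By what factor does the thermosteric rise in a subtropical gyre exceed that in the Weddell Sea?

A 0–140 m: 2.7×10⁻⁴ × 0.67 × 140 = 0.025326 m
A 140–770 m: 2.4×10⁻⁴ × 630 × 0.9 = 0.13608 m
A 820 × 1.7×10⁻⁴ × 0.45 = 0.06273 m
A total: 0.224136 m
B Layer 1: 2×10⁻⁴ × 1.1 × 110 = 0.02420 m
B 0.36 × 800 × 0.98×10⁻⁴ = 0.028224 m
B total: 0.052424 m
Ratio: 0.224136 / 0.052424 ≈ 4.275

≈ 4.3×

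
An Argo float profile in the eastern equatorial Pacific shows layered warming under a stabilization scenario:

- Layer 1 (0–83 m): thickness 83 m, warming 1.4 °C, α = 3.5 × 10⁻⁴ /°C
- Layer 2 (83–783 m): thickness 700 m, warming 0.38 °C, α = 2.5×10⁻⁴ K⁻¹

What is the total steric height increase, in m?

1.4 × 3.5×10⁻⁴ × 83 = 0.04067 m
83–783 m: 700 × 2.5×10⁻⁴ × 0.38 = 0.06650 m
Δh = 0.04067 + 0.06650 = 0.10717 m

Δh = 0.107 m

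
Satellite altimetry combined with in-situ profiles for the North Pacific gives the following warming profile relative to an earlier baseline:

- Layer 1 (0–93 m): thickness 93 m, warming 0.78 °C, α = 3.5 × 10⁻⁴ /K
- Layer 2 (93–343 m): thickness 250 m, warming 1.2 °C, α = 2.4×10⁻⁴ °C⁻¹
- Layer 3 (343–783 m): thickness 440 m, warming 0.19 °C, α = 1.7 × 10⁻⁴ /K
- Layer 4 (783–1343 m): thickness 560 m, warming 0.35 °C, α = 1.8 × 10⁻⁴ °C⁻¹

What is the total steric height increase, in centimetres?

15 cm of thermosteric rise

3.5×10⁻⁴ × 0.78 × 93 = 0.025389 m
93–343 m: 1.2 × 2.4×10⁻⁴ × 250 = 0.07200 m
343–783 m: 1.7×10⁻⁴ × 440 × 0.19 = 0.014212 m
783–1343 m: 1.8×10⁻⁴ × 560 × 0.35 = 0.03528 m
Δh = 0.025389 + 0.07200 + 0.014212 + 0.03528 = 0.146881 m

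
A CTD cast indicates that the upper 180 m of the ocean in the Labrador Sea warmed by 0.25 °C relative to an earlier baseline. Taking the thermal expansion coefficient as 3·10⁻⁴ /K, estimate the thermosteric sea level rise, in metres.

Δh = αΔT·H = 3×10⁻⁴ × 0.25 × 180 = 0.01350 m

0.014 m of thermosteric rise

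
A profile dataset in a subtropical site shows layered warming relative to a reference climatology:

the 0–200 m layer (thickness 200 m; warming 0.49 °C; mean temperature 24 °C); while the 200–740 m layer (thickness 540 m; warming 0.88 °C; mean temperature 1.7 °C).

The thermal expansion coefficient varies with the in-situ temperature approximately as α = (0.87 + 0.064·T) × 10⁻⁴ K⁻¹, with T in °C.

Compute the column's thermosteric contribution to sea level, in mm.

Layer 1: α = (0.87 + 0.064×24)×10⁻⁴ = 2.406×10⁻⁴ K⁻¹
Layer 2: α = (0.87 + 0.064×1.7)×10⁻⁴ = 0.9788×10⁻⁴ K⁻¹
Layer 1: 2.406×10⁻⁴ × 0.49 × 200 = 0.0235788 m
200–740 m: 0.88 × 0.9788×10⁻⁴ × 540 = 0.046512576 m
Δh = 0.0235788 + 0.046512576 = 0.070091376 m

Δh = 70 mm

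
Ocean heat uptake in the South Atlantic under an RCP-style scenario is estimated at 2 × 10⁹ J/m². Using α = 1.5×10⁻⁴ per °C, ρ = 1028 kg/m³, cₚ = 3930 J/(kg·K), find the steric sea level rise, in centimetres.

Δh ≈ 7.43 cm

Δh = αQ/(ρcₚ) = 1.5×10⁻⁴ × 2×10⁹ / (1028 × 3930) ≈ 0.074257 m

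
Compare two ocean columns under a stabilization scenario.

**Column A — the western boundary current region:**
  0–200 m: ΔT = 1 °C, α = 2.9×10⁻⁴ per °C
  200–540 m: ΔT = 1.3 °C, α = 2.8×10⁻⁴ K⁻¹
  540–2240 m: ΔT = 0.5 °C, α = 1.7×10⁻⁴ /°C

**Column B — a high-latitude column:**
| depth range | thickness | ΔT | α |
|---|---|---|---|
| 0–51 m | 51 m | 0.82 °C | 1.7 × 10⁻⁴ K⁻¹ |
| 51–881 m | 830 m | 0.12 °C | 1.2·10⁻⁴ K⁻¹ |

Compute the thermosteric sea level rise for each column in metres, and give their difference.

A Layer 1: 1 × 2.9×10⁻⁴ × 200 = 0.05800 m
A 200–540 m: 1.3 × 2.8×10⁻⁴ × 340 = 0.12376 m
A Layer 3: 0.5 × 1.7×10⁻⁴ × 1700 = 0.14450 m
A total: 0.32626 m
B 0–51 m: 0.82 × 1.7×10⁻⁴ × 51 = 0.0071094 m
B Layer 2: 1.2×10⁻⁴ × 0.12 × 830 = 0.011952 m
B total: 0.0190614 m
Difference: 0.32626 − 0.0190614 = 0.3071986 m

Δh_A ≈ 0.33 m, Δh_B ≈ 0.019 m; difference ≈ 0.31 m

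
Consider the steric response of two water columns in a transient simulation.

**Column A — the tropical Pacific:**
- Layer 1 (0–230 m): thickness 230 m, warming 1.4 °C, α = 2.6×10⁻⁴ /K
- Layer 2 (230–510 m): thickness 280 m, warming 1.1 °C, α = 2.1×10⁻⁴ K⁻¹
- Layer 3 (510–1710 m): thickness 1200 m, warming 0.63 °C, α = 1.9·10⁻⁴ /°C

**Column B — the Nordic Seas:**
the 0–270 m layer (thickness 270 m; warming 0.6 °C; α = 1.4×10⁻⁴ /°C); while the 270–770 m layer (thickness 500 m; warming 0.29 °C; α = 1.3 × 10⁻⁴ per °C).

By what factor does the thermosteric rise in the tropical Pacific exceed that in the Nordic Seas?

a factor of 7.03

A 1.4 × 2.6×10⁻⁴ × 230 = 0.08372 m
A Layer 2: 2.1×10⁻⁴ × 280 × 1.1 = 0.06468 m
A 510–1710 m: 1.9×10⁻⁴ × 0.63 × 1200 = 0.14364 m
A total: 0.29204 m
B 270 × 0.6 × 1.4×10⁻⁴ = 0.02268 m
B Layer 2: 500 × 0.29 × 1.3×10⁻⁴ = 0.01885 m
B total: 0.04153 m
Ratio: 0.29204 / 0.04153 ≈ 7.032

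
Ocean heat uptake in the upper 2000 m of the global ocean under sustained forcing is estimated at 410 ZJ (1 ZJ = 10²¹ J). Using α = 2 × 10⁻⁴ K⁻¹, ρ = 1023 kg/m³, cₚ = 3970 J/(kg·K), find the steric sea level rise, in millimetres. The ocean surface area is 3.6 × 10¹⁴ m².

about 56 mm

Per unit area: Q = 410×10²¹ / (3.6×10¹⁴) ≈ 1.139×10⁹ J/m²
Δh = αQ/(ρcₚ) = 2×10⁻⁴ × 1.139×10⁹ / (1023 × 3970) ≈ 0.05609 m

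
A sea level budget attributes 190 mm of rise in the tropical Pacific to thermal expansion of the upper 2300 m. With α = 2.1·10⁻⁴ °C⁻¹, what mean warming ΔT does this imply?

ΔT = Δh/(αH) = 0.19 / (2.1×10⁻⁴ × 2300) ≈ 0.3934 °C

about 0.393 °C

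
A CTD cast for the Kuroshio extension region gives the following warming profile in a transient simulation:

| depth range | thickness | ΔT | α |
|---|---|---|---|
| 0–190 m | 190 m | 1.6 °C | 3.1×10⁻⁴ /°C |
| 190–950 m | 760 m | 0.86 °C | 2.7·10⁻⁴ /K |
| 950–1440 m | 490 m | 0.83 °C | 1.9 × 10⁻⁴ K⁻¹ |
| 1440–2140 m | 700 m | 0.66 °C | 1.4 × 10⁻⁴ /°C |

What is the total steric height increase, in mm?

Δh ≈ 413 mm

1.6 × 3.1×10⁻⁴ × 190 = 0.09424 m
Layer 2: 0.86 × 2.7×10⁻⁴ × 760 = 0.176472 m
490 × 0.83 × 1.9×10⁻⁴ = 0.077273 m
Layer 4: 1.4×10⁻⁴ × 700 × 0.66 = 0.06468 m
Δh = 0.09424 + 0.176472 + 0.077273 + 0.06468 = 0.412665 m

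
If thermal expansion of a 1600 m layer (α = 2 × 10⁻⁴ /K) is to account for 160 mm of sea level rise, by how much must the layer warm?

ΔT = Δh/(αH) = 0.16 / (2×10⁻⁴ × 1600) = 0.5000 °C

ΔT ≈ 0.50 °C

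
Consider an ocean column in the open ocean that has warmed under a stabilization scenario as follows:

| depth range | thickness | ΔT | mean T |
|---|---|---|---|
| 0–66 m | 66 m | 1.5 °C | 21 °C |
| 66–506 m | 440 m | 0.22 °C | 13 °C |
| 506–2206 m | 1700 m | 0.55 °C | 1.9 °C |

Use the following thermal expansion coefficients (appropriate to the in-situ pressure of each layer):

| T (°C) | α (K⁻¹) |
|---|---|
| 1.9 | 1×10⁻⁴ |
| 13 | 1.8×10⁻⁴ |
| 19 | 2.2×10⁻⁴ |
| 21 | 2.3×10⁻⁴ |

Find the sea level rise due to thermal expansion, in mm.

Δh ≈ 134 mm

Layer 1 at 21 °C → α = 2.3×10⁻⁴ K⁻¹
Layer 2 at 13 °C → α = 1.8×10⁻⁴ K⁻¹
Layer 3 at 1.9 °C → α = 1×10⁻⁴ K⁻¹
2.3×10⁻⁴ × 66 × 1.5 = 0.02277 m
Layer 2: 0.22 × 1.8×10⁻⁴ × 440 = 0.017424 m
506–2206 m: 0.55 × 1×10⁻⁴ × 1700 = 0.09350 m
Δh = 0.02277 + 0.017424 + 0.09350 = 0.133694 m ≈ 134 mm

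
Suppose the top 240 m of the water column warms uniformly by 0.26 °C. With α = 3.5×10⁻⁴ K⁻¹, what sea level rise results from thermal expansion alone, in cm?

Δh = αΔT·H = 3.5×10⁻⁴ × 0.26 × 240 = 0.02184 m

Δh = 2.2 cm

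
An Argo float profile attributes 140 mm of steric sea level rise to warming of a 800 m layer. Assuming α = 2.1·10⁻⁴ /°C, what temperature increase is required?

ΔT = Δh/(αH) = 0.14 / (2.1×10⁻⁴ × 800) ≈ 0.8333 °C

ΔT ≈ 0.833 °C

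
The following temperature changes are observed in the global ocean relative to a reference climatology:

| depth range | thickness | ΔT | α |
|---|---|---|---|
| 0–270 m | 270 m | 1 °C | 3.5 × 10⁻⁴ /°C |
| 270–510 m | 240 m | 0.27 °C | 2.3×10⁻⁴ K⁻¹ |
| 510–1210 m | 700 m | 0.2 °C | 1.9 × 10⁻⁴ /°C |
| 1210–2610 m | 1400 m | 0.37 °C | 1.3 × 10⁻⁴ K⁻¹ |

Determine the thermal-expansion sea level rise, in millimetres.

0–270 m: 270 × 1 × 3.5×10⁻⁴ = 0.09450 m
240 × 0.27 × 2.3×10⁻⁴ = 0.014904 m
1.9×10⁻⁴ × 0.2 × 700 = 0.02660 m
1400 × 0.37 × 1.3×10⁻⁴ = 0.06734 m
Δh = 0.09450 + 0.014904 + 0.02660 + 0.06734 = 0.203344 m

about 203 mm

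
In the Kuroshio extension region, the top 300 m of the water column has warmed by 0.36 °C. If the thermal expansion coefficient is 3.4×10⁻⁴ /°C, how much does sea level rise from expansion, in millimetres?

about 36.7 mm

Δh = αΔT·H = 3.4×10⁻⁴ × 0.36 × 300 = 0.03672 m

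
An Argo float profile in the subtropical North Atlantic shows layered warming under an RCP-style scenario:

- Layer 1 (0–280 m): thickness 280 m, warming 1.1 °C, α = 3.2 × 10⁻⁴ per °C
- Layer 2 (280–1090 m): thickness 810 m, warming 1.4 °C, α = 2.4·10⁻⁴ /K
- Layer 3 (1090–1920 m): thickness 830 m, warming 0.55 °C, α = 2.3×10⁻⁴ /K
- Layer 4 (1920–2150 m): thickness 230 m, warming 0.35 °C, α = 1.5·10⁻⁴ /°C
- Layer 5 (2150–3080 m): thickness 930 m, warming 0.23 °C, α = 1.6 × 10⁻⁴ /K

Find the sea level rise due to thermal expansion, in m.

about 0.522 m

Layer 1: 1.1 × 280 × 3.2×10⁻⁴ = 0.09856 m
Layer 2: 2.4×10⁻⁴ × 1.4 × 810 = 0.27216 m
Layer 3: 0.55 × 830 × 2.3×10⁻⁴ = 0.104995 m
1920–2150 m: 0.35 × 1.5×10⁻⁴ × 230 = 0.012075 m
0.23 × 930 × 1.6×10⁻⁴ = 0.034224 m
Δh = 0.09856 + 0.27216 + 0.104995 + 0.012075 + 0.034224 = 0.522014 m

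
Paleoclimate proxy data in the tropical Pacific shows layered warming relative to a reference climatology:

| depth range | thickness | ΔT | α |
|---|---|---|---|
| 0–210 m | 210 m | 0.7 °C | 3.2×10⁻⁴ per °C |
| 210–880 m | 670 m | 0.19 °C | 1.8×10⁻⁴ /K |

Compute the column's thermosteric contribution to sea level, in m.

about 0.0700 m

Layer 1: 3.2×10⁻⁴ × 210 × 0.7 = 0.04704 m
0.19 × 670 × 1.8×10⁻⁴ = 0.022914 m
Δh = 0.04704 + 0.022914 = 0.069954 m ≈ 0.0700 m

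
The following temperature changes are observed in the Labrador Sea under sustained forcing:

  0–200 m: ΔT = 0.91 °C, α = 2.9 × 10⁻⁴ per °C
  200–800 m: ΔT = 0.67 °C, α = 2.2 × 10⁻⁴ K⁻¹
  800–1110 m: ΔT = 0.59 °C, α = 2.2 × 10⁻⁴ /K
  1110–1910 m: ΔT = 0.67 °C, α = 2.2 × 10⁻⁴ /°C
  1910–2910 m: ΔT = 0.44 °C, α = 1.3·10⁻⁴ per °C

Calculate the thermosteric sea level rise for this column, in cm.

200 × 0.91 × 2.9×10⁻⁴ = 0.05278 m
Layer 2: 600 × 2.2×10⁻⁴ × 0.67 = 0.08844 m
2.2×10⁻⁴ × 310 × 0.59 = 0.040238 m
1110–1910 m: 2.2×10⁻⁴ × 800 × 0.67 = 0.11792 m
Layer 5: 1000 × 1.3×10⁻⁴ × 0.44 = 0.05720 m
Δh = 0.05278 + 0.08844 + 0.040238 + 0.11792 + 0.05720 = 0.356578 m

35.7 cm of thermosteric rise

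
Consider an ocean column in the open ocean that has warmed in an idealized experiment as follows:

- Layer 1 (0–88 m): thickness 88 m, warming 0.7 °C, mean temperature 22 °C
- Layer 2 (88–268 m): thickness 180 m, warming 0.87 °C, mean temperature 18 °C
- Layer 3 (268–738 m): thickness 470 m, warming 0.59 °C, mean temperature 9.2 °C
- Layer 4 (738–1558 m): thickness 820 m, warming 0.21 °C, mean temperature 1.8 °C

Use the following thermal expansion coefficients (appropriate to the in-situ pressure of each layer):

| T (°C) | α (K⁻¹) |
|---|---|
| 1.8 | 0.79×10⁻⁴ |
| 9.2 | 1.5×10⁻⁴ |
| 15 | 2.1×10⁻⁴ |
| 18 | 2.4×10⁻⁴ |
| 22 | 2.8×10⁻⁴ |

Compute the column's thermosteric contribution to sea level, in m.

Δh ≈ 0.11 m

Layer 1 at 22 °C → α = 2.8×10⁻⁴ K⁻¹
Layer 2 at 18 °C → α = 2.4×10⁻⁴ K⁻¹
Layer 3 at 9.2 °C → α = 1.5×10⁻⁴ K⁻¹
Layer 4 at 1.8 °C → α = 0.79×10⁻⁴ K⁻¹
88 × 2.8×10⁻⁴ × 0.7 = 0.017248 m
180 × 2.4×10⁻⁴ × 0.87 = 0.037584 m
268–738 m: 0.59 × 470 × 1.5×10⁻⁴ = 0.041595 m
738–1558 m: 0.21 × 0.79×10⁻⁴ × 820 = 0.0136038 m
Δh = 0.017248 + 0.037584 + 0.041595 + 0.0136038 = 0.1100308 m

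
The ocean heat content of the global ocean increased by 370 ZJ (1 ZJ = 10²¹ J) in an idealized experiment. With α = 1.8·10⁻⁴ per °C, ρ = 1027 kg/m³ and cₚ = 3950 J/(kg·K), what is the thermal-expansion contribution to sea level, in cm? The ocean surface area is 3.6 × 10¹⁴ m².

about 4.6 cm

Per unit area: Q = 370×10²¹ / (3.6×10¹⁴) ≈ 1.028×10⁹ J/m²
Δh = αQ/(ρcₚ) = 1.8×10⁻⁴ × 1.028×10⁹ / (1027 × 3950) ≈ 0.045614 m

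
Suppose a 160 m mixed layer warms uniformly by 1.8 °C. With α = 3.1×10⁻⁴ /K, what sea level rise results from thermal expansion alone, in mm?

Δh = αΔT·H = 3.1×10⁻⁴ × 1.8 × 160 = 0.08928 m

about 89.3 mm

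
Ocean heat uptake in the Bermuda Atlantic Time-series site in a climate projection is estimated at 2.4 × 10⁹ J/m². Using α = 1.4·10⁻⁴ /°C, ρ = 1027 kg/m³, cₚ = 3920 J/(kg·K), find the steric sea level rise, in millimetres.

Δh = 83.5 mm

Δh = αQ/(ρcₚ) = 1.4×10⁻⁴ × 2.4×10⁹ / (1027 × 3920) ≈ 0.083461 m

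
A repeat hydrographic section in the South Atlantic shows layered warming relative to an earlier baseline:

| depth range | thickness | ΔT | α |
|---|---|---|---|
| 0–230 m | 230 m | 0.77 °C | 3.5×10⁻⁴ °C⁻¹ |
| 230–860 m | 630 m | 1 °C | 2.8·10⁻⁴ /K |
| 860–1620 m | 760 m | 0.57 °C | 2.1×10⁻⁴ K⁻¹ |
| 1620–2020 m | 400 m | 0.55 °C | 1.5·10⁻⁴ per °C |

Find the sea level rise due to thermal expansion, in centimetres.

about 36 cm

3.5×10⁻⁴ × 0.77 × 230 = 0.061985 m
230–860 m: 1 × 630 × 2.8×10⁻⁴ = 0.17640 m
860–1620 m: 760 × 2.1×10⁻⁴ × 0.57 = 0.090972 m
0.55 × 400 × 1.5×10⁻⁴ = 0.03300 m
Δh = 0.061985 + 0.17640 + 0.090972 + 0.03300 = 0.362357 m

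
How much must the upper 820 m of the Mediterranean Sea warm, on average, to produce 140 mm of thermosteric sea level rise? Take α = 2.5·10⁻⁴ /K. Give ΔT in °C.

ΔT = Δh/(αH) = 0.14 / (2.5×10⁻⁴ × 820) ≈ 0.6829 °C

0.683 °C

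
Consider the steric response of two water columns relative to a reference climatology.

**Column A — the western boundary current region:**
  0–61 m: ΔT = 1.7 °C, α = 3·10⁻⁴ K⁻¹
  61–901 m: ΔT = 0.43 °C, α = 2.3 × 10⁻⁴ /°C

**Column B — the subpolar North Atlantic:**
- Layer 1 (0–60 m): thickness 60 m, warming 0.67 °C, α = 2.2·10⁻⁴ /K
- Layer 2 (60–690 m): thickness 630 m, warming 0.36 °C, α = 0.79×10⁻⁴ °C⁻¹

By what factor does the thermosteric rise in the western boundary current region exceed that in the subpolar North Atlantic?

A 61 × 3×10⁻⁴ × 1.7 = 0.03111 m
A Layer 2: 0.43 × 840 × 2.3×10⁻⁴ = 0.083076 m
A total: 0.114186 m
B 0–60 m: 2.2×10⁻⁴ × 0.67 × 60 = 0.008844 m
B 0.36 × 0.79×10⁻⁴ × 630 = 0.0179172 m
B total: 0.0267612 m
Ratio: 0.114186 / 0.0267612 ≈ 4.267

a factor of 4.27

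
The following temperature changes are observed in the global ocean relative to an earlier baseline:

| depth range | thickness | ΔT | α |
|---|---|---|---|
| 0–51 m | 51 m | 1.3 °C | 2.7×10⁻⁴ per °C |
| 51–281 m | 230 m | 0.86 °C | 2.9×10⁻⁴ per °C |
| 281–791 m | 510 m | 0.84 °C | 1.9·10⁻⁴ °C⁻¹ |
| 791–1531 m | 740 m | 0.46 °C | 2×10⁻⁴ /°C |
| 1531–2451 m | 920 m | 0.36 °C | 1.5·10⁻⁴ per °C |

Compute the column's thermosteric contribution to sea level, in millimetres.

51 × 1.3 × 2.7×10⁻⁴ = 0.017901 m
Layer 2: 0.86 × 2.9×10⁻⁴ × 230 = 0.057362 m
Layer 3: 0.84 × 1.9×10⁻⁴ × 510 = 0.081396 m
740 × 0.46 × 2×10⁻⁴ = 0.06808 m
Layer 5: 0.36 × 920 × 1.5×10⁻⁴ = 0.04968 m
Δh = 0.017901 + 0.057362 + 0.081396 + 0.06808 + 0.04968 = 0.274419 m ≈ 270 mm

Δh ≈ 270 mm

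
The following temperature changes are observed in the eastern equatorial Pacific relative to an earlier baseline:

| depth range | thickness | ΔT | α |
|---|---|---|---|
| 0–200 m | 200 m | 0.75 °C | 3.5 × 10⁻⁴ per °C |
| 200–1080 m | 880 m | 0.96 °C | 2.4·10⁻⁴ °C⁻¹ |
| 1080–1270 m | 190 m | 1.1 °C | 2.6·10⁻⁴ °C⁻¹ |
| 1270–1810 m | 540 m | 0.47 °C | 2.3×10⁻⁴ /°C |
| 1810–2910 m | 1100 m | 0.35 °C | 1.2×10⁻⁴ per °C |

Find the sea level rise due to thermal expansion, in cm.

Δh ≈ 41.4 cm

0–200 m: 0.75 × 200 × 3.5×10⁻⁴ = 0.05250 m
200–1080 m: 880 × 0.96 × 2.4×10⁻⁴ = 0.202752 m
1080–1270 m: 190 × 1.1 × 2.6×10⁻⁴ = 0.05434 m
1270–1810 m: 540 × 0.47 × 2.3×10⁻⁴ = 0.058374 m
Layer 5: 1100 × 0.35 × 1.2×10⁻⁴ = 0.04620 m
Δh = 0.05250 + 0.202752 + 0.05434 + 0.058374 + 0.04620 = 0.414166 m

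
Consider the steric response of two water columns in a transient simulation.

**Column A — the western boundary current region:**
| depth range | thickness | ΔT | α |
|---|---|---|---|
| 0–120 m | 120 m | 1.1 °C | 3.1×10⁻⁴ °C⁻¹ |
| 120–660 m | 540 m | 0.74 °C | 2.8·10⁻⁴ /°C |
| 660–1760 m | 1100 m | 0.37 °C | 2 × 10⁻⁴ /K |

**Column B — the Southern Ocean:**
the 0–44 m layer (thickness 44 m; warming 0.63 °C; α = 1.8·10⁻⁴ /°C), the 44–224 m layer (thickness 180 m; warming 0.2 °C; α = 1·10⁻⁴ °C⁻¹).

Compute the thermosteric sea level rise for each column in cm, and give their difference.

A 0–120 m: 120 × 1.1 × 3.1×10⁻⁴ = 0.04092 m
A 120–660 m: 2.8×10⁻⁴ × 0.74 × 540 = 0.111888 m
A Layer 3: 2×10⁻⁴ × 0.37 × 1100 = 0.08140 m
A total: 0.234208 m
B Layer 1: 1.8×10⁻⁴ × 44 × 0.63 = 0.0049896 m
B Layer 2: 1×10⁻⁴ × 0.2 × 180 = 0.00360 m
B total: 0.0085896 m
Difference: 0.234208 − 0.0085896 = 0.2256184 m

Δh_A ≈ 23 cm, Δh_B ≈ 0.86 cm; difference ≈ 23 cm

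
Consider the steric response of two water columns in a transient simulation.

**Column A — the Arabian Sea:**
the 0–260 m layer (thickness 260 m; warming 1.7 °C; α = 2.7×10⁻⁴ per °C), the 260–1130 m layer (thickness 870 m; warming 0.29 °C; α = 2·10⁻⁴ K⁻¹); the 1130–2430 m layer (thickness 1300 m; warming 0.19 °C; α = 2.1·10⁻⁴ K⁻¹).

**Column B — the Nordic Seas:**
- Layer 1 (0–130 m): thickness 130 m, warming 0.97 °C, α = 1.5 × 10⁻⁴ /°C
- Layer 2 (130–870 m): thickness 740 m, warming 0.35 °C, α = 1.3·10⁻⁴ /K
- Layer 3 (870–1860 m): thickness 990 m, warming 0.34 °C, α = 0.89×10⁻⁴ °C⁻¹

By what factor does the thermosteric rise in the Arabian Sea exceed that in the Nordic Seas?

A Layer 1: 1.7 × 2.7×10⁻⁴ × 260 = 0.11934 m
A 2×10⁻⁴ × 0.29 × 870 = 0.05046 m
A 1130–2430 m: 1300 × 0.19 × 2.1×10⁻⁴ = 0.05187 m
A total: 0.22167 m
B 0–130 m: 130 × 1.5×10⁻⁴ × 0.97 = 0.018915 m
B 740 × 0.35 × 1.3×10⁻⁴ = 0.03367 m
B Layer 3: 990 × 0.34 × 0.89×10⁻⁴ = 0.0299574 m
B total: 0.0825424 m
Ratio: 0.22167 / 0.0825424 ≈ 2.686

a factor of 2.69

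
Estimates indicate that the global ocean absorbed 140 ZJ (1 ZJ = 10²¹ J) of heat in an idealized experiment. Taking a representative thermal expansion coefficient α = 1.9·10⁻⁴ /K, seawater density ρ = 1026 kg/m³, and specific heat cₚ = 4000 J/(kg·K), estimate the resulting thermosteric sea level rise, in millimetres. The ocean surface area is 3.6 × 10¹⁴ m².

Per unit area: Q = 140×10²¹ / (3.6×10¹⁴) ≈ 3.889×10⁸ J/m²
Δh = αQ/(ρcₚ) = 1.9×10⁻⁴ × 3.889×10⁸ / (1026 × 4000) ≈ 0.018005 m

about 18.0 mm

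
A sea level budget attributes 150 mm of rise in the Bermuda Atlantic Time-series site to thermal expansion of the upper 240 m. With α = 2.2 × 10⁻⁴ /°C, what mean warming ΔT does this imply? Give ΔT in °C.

ΔT ≈ 2.84 °C

ΔT = Δh/(αH) = 0.15 / (2.2×10⁻⁴ × 240) ≈ 2.841 °C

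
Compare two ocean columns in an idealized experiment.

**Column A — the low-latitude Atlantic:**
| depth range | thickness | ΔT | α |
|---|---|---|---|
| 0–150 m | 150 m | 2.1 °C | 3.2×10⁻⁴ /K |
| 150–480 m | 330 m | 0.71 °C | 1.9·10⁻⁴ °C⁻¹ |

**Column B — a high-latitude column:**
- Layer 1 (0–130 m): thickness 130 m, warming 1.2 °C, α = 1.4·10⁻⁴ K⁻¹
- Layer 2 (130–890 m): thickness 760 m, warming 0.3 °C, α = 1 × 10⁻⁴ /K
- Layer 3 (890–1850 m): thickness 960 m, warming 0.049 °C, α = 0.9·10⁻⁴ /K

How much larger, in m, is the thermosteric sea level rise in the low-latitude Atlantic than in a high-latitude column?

Δh_A − Δh_B ≈ 0.096 m

A 0–150 m: 3.2×10⁻⁴ × 2.1 × 150 = 0.10080 m
A Layer 2: 330 × 0.71 × 1.9×10⁻⁴ = 0.044517 m
A total: 0.145317 m
B Layer 1: 130 × 1.2 × 1.4×10⁻⁴ = 0.02184 m
B 130–890 m: 0.3 × 1×10⁻⁴ × 760 = 0.02280 m
B 890–1850 m: 0.049 × 960 × 0.9×10⁻⁴ = 0.0042336 m
B total: 0.0488736 m
Difference: 0.145317 − 0.0488736 = 0.0964434 m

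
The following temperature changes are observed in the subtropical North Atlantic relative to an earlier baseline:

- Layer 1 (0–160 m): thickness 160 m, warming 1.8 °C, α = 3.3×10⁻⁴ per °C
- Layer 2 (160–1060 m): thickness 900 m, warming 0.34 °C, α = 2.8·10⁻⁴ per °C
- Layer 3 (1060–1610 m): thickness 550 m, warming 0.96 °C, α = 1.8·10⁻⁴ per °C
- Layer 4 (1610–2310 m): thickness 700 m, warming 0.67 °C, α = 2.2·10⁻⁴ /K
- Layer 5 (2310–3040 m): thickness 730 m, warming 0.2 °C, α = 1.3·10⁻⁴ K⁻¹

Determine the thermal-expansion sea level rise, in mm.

Δh ≈ 398 mm

Layer 1: 160 × 1.8 × 3.3×10⁻⁴ = 0.09504 m
Layer 2: 2.8×10⁻⁴ × 0.34 × 900 = 0.08568 m
Layer 3: 0.96 × 550 × 1.8×10⁻⁴ = 0.09504 m
0.67 × 2.2×10⁻⁴ × 700 = 0.10318 m
1.3×10⁻⁴ × 0.2 × 730 = 0.01898 m
Δh = 0.09504 + 0.08568 + 0.09504 + 0.10318 + 0.01898 = 0.39792 m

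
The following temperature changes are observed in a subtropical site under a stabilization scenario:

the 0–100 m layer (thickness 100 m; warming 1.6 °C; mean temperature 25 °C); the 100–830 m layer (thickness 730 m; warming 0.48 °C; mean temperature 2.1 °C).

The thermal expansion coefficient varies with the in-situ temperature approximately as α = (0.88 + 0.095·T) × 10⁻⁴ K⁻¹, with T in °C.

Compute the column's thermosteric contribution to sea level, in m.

0.0899 m

Layer 1: α = (0.88 + 0.095×25)×10⁻⁴ = 3.255×10⁻⁴ K⁻¹
Layer 2: α = (0.88 + 0.095×2.1)×10⁻⁴ = 1.0795×10⁻⁴ K⁻¹
Layer 1: 3.255×10⁻⁴ × 100 × 1.6 = 0.05208 m
100–830 m: 730 × 0.48 × 1.0795×10⁻⁴ = 0.03782568 m
Δh = 0.05208 + 0.03782568 = 0.08990568 m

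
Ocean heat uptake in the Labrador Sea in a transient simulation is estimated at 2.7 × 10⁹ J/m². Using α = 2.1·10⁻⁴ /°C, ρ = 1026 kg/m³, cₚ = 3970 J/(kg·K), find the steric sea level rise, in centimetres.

Δh ≈ 14 cm

Δh = αQ/(ρcₚ) = 2.1×10⁻⁴ × 2.7×10⁹ / (1026 × 3970) ≈ 0.13920 m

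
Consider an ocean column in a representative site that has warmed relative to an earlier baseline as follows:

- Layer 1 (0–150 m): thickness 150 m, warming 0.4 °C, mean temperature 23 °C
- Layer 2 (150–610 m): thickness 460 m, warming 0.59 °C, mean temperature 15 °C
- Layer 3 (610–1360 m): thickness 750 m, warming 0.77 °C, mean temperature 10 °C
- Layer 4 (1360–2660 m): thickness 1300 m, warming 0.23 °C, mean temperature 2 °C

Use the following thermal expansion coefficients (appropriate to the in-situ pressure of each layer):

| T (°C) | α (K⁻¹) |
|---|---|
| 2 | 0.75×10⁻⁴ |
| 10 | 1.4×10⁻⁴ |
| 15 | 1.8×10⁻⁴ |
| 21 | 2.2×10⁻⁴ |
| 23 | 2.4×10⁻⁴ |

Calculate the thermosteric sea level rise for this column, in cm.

about 16.7 cm

Layer 1 at 23 °C → α = 2.4×10⁻⁴ K⁻¹
Layer 2 at 15 °C → α = 1.8×10⁻⁴ K⁻¹
Layer 3 at 10 °C → α = 1.4×10⁻⁴ K⁻¹
Layer 4 at 2 °C → α = 0.75×10⁻⁴ K⁻¹
Layer 1: 2.4×10⁻⁴ × 0.4 × 150 = 0.01440 m
460 × 1.8×10⁻⁴ × 0.59 = 0.048852 m
610–1360 m: 0.77 × 750 × 1.4×10⁻⁴ = 0.08085 m
Layer 4: 0.75×10⁻⁴ × 1300 × 0.23 = 0.022425 m
Δh = 0.01440 + 0.048852 + 0.08085 + 0.022425 = 0.166527 m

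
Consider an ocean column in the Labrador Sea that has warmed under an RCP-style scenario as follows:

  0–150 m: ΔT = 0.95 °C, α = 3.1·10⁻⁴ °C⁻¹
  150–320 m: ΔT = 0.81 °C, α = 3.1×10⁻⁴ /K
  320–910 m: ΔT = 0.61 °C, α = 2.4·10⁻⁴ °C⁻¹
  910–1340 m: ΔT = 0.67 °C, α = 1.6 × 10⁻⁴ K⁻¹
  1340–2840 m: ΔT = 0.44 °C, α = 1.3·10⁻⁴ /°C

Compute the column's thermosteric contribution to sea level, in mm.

0–150 m: 150 × 3.1×10⁻⁴ × 0.95 = 0.044175 m
3.1×10⁻⁴ × 170 × 0.81 = 0.042687 m
0.61 × 2.4×10⁻⁴ × 590 = 0.086376 m
Layer 4: 1.6×10⁻⁴ × 0.67 × 430 = 0.046096 m
Layer 5: 1500 × 1.3×10⁻⁴ × 0.44 = 0.08580 m
Δh = 0.044175 + 0.042687 + 0.086376 + 0.046096 + 0.08580 = 0.305134 m

Δh = 305 mm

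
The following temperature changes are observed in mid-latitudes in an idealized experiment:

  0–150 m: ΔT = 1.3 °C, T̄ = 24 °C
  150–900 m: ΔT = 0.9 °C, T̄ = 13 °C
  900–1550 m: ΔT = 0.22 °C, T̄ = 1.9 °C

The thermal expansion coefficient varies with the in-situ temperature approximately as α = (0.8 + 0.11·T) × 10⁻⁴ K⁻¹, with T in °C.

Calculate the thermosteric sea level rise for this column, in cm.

23.2 cm

Layer 1: α = (0.8 + 0.11×24)×10⁻⁴ = 3.44×10⁻⁴ K⁻¹
Layer 2: α = (0.8 + 0.11×13)×10⁻⁴ = 2.23×10⁻⁴ K⁻¹
Layer 3: α = (0.8 + 0.11×1.9)×10⁻⁴ = 1.009×10⁻⁴ K⁻¹
Layer 1: 3.44×10⁻⁴ × 150 × 1.3 = 0.06708 m
150–900 m: 2.23×10⁻⁴ × 750 × 0.9 = 0.150525 m
900–1550 m: 1.009×10⁻⁴ × 0.22 × 650 = 0.0144287 m
Δh = 0.06708 + 0.150525 + 0.0144287 = 0.2320337 m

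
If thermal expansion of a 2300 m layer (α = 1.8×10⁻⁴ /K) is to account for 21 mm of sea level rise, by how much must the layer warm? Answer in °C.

ΔT = Δh/(αH) = 0.021 / (1.8×10⁻⁴ × 2300) ≈ 0.05072 °C

ΔT ≈ 0.0507 °C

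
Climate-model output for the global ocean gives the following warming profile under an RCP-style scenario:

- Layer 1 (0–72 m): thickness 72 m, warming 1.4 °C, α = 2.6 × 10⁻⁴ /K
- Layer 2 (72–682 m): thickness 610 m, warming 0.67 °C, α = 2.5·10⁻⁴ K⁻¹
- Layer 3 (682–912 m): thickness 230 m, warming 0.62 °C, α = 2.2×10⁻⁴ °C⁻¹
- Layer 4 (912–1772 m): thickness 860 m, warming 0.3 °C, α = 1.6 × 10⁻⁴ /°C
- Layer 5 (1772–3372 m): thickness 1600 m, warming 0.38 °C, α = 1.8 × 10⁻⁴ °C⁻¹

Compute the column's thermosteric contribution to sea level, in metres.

Layer 1: 72 × 2.6×10⁻⁴ × 1.4 = 0.026208 m
0.67 × 610 × 2.5×10⁻⁴ = 0.102175 m
682–912 m: 0.62 × 230 × 2.2×10⁻⁴ = 0.031372 m
1.6×10⁻⁴ × 860 × 0.3 = 0.04128 m
Layer 5: 1600 × 0.38 × 1.8×10⁻⁴ = 0.10944 m
Δh = 0.026208 + 0.102175 + 0.031372 + 0.04128 + 0.10944 = 0.310475 m ≈ 0.310 m

Δh ≈ 0.310 m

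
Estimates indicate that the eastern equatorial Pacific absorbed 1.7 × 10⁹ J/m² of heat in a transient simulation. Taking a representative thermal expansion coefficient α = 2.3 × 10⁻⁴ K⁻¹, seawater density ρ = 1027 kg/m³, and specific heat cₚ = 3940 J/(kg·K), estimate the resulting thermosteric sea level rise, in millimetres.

96.6 mm of thermosteric rise

Δh = αQ/(ρcₚ) = 2.3×10⁻⁴ × 1.7×10⁹ / (1027 × 3940) ≈ 0.09663 m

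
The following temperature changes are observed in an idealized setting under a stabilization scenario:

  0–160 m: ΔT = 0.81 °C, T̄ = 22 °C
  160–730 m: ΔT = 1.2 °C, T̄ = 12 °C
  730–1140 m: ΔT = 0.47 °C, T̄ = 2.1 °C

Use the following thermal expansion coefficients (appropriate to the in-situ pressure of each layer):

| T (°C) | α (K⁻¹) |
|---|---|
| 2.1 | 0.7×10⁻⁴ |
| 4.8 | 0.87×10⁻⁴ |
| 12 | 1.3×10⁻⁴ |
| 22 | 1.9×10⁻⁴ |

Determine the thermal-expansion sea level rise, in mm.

Layer 1 at 22 °C → α = 1.9×10⁻⁴ K⁻¹
Layer 2 at 12 °C → α = 1.3×10⁻⁴ K⁻¹
Layer 3 at 2.1 °C → α = 0.7×10⁻⁴ K⁻¹
0–160 m: 160 × 0.81 × 1.9×10⁻⁴ = 0.024624 m
160–730 m: 1.2 × 1.3×10⁻⁴ × 570 = 0.08892 m
0.47 × 0.7×10⁻⁴ × 410 = 0.013489 m
Δh = 0.024624 + 0.08892 + 0.013489 = 0.127033 m

Δh ≈ 130 mm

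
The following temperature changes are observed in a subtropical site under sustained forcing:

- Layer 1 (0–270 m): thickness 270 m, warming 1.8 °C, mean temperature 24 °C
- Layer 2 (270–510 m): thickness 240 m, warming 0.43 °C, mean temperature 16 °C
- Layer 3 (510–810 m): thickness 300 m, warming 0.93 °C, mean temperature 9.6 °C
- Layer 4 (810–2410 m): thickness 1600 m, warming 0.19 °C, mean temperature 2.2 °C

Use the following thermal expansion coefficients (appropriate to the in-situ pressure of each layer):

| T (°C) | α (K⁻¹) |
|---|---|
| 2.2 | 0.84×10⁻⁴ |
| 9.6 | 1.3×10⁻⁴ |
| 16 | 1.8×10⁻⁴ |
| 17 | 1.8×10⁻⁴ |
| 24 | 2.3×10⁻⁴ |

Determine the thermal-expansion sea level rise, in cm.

Δh = 19.2 cm

Layer 1 at 24 °C → α = 2.3×10⁻⁴ K⁻¹
Layer 2 at 16 °C → α = 1.8×10⁻⁴ K⁻¹
Layer 3 at 9.6 °C → α = 1.3×10⁻⁴ K⁻¹
Layer 4 at 2.2 °C → α = 0.84×10⁻⁴ K⁻¹
0–270 m: 270 × 1.8 × 2.3×10⁻⁴ = 0.11178 m
1.8×10⁻⁴ × 0.43 × 240 = 0.018576 m
Layer 3: 0.93 × 1.3×10⁻⁴ × 300 = 0.03627 m
0.84×10⁻⁴ × 1600 × 0.19 = 0.025536 m
Δh = 0.11178 + 0.018576 + 0.03627 + 0.025536 = 0.192162 m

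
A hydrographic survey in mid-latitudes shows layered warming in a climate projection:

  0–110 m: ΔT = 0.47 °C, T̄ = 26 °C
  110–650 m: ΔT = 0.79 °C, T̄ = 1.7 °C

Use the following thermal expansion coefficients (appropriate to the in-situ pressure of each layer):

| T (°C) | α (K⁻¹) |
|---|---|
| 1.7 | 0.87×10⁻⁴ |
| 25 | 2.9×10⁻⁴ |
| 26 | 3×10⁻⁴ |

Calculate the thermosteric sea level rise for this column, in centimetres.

Layer 1 at 26 °C → α = 3×10⁻⁴ K⁻¹
Layer 2 at 1.7 °C → α = 0.87×10⁻⁴ K⁻¹
110 × 0.47 × 3×10⁻⁴ = 0.01551 m
0.87×10⁻⁴ × 0.79 × 540 = 0.0371142 m
Δh = 0.01551 + 0.0371142 = 0.0526242 m ≈ 5.3 cm

about 5.3 cm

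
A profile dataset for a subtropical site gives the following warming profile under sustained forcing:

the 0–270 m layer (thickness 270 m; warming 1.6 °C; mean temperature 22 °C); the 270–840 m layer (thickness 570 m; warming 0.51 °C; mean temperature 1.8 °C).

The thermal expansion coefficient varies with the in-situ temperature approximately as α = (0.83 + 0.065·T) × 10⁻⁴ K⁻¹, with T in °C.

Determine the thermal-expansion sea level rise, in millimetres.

Layer 1: α = (0.83 + 0.065×22)×10⁻⁴ = 2.26×10⁻⁴ K⁻¹
Layer 2: α = (0.83 + 0.065×1.8)×10⁻⁴ = 0.947×10⁻⁴ K⁻¹
0–270 m: 1.6 × 2.26×10⁻⁴ × 270 = 0.097632 m
270–840 m: 0.947×10⁻⁴ × 570 × 0.51 = 0.02752929 m
Δh = 0.097632 + 0.02752929 = 0.12516129 m

Δh ≈ 125 mm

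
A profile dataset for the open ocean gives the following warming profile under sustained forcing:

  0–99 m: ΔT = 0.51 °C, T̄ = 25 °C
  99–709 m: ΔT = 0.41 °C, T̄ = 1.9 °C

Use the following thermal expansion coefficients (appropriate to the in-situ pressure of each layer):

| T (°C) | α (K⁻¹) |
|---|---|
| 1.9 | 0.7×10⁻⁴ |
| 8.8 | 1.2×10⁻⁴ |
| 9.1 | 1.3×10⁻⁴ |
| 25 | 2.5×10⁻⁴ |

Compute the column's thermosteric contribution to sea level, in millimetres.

30.1 mm of thermosteric rise

Layer 1 at 25 °C → α = 2.5×10⁻⁴ K⁻¹
Layer 2 at 1.9 °C → α = 0.7×10⁻⁴ K⁻¹
0–99 m: 0.51 × 99 × 2.5×10⁻⁴ = 0.0126225 m
0.41 × 0.7×10⁻⁴ × 610 = 0.017507 m
Δh = 0.0126225 + 0.017507 = 0.0301295 m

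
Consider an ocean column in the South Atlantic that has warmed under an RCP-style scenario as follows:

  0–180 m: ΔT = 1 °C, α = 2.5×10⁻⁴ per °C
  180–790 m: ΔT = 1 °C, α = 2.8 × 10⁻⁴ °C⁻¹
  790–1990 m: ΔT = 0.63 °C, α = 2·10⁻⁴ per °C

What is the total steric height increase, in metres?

Layer 1: 180 × 1 × 2.5×10⁻⁴ = 0.04500 m
1 × 2.8×10⁻⁴ × 610 = 0.17080 m
2×10⁻⁴ × 0.63 × 1200 = 0.15120 m
Δh = 0.04500 + 0.17080 + 0.15120 = 0.36700 m

0.37 m of thermosteric rise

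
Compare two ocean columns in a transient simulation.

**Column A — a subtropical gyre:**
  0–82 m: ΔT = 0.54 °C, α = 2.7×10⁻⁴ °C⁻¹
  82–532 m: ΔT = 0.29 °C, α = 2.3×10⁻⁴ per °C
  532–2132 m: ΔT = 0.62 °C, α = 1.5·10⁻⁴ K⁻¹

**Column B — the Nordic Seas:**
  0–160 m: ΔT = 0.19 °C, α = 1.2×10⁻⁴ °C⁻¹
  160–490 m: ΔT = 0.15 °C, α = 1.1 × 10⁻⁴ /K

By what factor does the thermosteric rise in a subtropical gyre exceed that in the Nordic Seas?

A 82 × 2.7×10⁻⁴ × 0.54 = 0.0119556 m
A Layer 2: 450 × 2.3×10⁻⁴ × 0.29 = 0.030015 m
A 532–2132 m: 1600 × 0.62 × 1.5×10⁻⁴ = 0.14880 m
A total: 0.1907706 m
B 1.2×10⁻⁴ × 160 × 0.19 = 0.003648 m
B Layer 2: 330 × 0.15 × 1.1×10⁻⁴ = 0.005445 m
B total: 0.009093 m
Ratio: 0.1907706 / 0.009093 ≈ 20.98

≈ 21.0×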